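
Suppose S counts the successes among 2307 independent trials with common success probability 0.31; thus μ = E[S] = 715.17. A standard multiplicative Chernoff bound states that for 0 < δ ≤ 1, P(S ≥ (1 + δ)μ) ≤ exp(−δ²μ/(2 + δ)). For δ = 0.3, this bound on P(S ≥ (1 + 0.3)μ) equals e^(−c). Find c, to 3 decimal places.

c = δ²μ/(2 + δ) = 0.3²·715.17/(2 + 0.3) = 27.9849.

27.985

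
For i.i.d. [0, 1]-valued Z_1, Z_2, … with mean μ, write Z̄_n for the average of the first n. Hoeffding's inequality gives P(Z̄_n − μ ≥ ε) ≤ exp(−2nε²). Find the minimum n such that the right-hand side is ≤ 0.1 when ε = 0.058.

Require exp(−2nε²) ≤ 0.1, i.e. 2nε² ≥ ln(1/0.1) = 2.302585.
So n ≥ 2.302585 / (2·0.058²) = 342.239.
The smallest integer n is 343.

343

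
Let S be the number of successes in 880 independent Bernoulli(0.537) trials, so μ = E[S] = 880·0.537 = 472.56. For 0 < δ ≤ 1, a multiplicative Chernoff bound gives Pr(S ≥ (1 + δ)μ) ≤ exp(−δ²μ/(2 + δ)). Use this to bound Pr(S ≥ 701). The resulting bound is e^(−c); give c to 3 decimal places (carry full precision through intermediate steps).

Write 701 = (1 + δ)μ, so δ = 701/472.56 − 1 = 0.4834095…
Then the exponent is δ²μ/(2 + δ) = (701 − μ)² / (μ·(2 + δ)) = 44.467120.

44.467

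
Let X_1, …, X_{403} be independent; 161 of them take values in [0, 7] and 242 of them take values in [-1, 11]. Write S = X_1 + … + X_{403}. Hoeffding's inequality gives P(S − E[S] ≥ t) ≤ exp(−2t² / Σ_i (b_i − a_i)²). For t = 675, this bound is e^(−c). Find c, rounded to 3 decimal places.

21.322

Σ(b_i − a_i)² = 161·7² + 242·12² = 42737.
c = 2t² / 42737 = 2·675² / 42737 = 21.3223.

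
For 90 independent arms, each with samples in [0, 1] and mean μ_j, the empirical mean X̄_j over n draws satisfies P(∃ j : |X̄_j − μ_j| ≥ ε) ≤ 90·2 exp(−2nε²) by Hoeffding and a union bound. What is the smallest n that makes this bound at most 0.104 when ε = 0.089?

Need 2·90·exp(−2nε²) ≤ 0.104, i.e. exp(−2nε²) ≤ 0.104/180.
So 2nε² ≥ ln(180/0.104) = 7.456321.
Hence n ≥ 7.456321/(2·0.089²) = 470.668.
The smallest integer n is 471.

471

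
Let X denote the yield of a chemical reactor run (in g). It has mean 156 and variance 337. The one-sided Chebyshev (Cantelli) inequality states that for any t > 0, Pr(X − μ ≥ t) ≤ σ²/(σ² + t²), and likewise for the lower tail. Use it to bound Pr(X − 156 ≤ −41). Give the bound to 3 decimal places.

0.167

Here σ² = 337 and t = 41, so σ² + t² = 2018.
Cantelli's bound: 337/2018 = 0.1670.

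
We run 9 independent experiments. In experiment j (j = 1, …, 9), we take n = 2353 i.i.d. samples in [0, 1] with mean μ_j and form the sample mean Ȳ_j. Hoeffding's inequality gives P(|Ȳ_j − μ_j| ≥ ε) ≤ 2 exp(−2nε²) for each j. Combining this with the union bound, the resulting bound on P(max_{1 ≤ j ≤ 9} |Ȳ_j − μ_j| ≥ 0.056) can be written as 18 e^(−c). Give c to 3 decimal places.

14.758

Union bound over the 9 events: P(max_{1 ≤ j ≤ 9} |Ȳ_j − μ_j| ≥ 0.056) ≤ 9·2·exp(−2nε²) = 18 exp(−2·2353·0.056²).
So c = 2·2353·0.056² = 14.7580.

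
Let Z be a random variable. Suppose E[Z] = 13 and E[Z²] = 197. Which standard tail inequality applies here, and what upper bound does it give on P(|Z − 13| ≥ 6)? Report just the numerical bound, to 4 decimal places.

0.7778

The first two moments determine the variance, so Chebyshev's inequality is the sharpest standard bound available.
Var(Z) = E[Z²] − (E[Z])² = 197 − 169 = 28.
Chebyshev's inequality: P(|Z − μ| ≥ t) ≤ Var(Z)/t² = 28/36 = 0.7778.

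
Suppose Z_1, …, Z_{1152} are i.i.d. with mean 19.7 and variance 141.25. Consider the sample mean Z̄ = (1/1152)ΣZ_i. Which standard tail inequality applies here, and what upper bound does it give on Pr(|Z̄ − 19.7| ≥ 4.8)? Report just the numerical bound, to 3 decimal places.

0.005

With mean and variance of each term known, Chebyshev's inequality bounds the deviation of the sum (or sample mean).
Var(Z̄) = Var(Z_i)/n = 141.25/1152 = 0.12261.
Chebyshev: Pr(|Z̄ − 19.7| ≥ 4.8) ≤ Var(Z̄)/(4.8)² = 141.25/(1152·4.8²) = 0.0053.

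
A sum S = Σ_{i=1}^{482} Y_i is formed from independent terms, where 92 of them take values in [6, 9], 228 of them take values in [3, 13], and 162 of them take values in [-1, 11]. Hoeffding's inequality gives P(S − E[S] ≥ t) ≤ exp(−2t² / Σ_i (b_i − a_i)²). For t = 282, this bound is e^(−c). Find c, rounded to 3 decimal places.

3.387

Σ(b_i − a_i)² = 92·3² + 228·10² + 162·12² = 46956.
c = 2t² / 46956 = 2·282² / 46956 = 3.3872.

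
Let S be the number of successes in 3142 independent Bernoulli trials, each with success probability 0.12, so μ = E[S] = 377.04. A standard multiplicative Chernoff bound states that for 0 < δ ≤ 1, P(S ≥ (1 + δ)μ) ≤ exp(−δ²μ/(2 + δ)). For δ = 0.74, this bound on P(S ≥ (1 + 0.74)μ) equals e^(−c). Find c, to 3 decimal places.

c = δ²μ/(2 + δ) = 0.74²·377.04/(2 + 0.74) = 75.3530.

75.353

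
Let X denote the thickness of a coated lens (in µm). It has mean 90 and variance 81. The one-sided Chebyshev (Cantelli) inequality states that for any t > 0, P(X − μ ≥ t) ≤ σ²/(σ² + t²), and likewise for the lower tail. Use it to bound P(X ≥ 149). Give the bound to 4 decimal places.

0.0227

Here σ² = 81 and t = 59, so σ² + t² = 3562.
Cantelli's bound: 81/3562 = 0.0227.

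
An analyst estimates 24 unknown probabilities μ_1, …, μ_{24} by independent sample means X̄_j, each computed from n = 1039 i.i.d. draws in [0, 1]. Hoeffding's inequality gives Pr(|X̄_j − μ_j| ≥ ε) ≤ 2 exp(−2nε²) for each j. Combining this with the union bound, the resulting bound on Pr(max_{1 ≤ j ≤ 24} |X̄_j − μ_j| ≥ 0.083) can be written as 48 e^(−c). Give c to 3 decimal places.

14.315

Union bound over the 24 events: Pr(max_{1 ≤ j ≤ 24} |X̄_j − μ_j| ≥ 0.083) ≤ 24·2·exp(−2nε²) = 48 exp(−2·1039·0.083²).
So c = 2·1039·0.083² = 14.3153.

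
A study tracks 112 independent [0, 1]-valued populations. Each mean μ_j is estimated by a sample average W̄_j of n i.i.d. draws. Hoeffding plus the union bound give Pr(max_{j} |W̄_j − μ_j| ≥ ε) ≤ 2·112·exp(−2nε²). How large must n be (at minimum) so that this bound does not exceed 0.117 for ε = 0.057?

Need 2·112·exp(−2nε²) ≤ 0.117, i.e. exp(−2nε²) ≤ 0.117/224.
So 2nε² ≥ ln(224/0.117) = 7.557227.
Hence n ≥ 7.557227/(2·0.057²) = 1163.008.
The smallest integer n is 1164.

1164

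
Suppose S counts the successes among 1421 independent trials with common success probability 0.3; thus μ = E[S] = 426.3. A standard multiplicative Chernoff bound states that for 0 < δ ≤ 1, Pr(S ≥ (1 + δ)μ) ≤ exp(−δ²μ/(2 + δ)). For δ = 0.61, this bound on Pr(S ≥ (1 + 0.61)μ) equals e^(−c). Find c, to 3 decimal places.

c = δ²μ/(2 + δ) = 0.61²·426.3/(2 + 0.61) = 60.7763.

60.776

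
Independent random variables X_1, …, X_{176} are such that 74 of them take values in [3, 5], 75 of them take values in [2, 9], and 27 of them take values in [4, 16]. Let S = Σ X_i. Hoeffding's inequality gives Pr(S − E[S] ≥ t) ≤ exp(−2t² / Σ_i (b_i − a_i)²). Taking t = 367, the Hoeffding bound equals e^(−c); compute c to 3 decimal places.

34.276

Σ(b_i − a_i)² = 74·2² + 75·7² + 27·12² = 7859.
c = 2t² / 7859 = 2·367² / 7859 = 34.2764.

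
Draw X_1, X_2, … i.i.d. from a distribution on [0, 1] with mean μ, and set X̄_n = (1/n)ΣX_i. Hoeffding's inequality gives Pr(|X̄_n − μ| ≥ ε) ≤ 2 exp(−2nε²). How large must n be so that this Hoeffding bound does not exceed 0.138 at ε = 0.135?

74

Require 2·exp(−2nε²) ≤ 0.138, i.e. 2nε² ≥ ln(2/0.138) = 2.673649.
So n ≥ 2.673649 / (2·0.135²) = 73.351.
The smallest integer n is 74.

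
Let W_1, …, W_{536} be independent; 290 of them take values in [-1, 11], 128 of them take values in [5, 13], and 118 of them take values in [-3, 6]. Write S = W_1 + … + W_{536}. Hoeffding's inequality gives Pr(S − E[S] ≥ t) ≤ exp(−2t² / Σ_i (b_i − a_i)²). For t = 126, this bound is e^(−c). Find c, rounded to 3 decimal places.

0.534

Σ(b_i − a_i)² = 290·12² + 128·8² + 118·9² = 59510.
c = 2t² / 59510 = 2·126² / 59510 = 0.5336.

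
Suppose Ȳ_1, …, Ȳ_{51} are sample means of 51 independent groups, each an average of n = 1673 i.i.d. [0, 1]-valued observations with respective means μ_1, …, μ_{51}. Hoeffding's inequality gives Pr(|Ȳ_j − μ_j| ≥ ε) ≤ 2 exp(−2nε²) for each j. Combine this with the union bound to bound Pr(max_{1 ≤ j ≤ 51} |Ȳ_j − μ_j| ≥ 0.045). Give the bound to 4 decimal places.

Per-experiment Hoeffding bound: 2·exp(−2·1673·0.045²) = 2·exp(−6.77565) = 0.0022825.
Union bound over 51 events: 51·0.0022825 = 0.11641.

0.1164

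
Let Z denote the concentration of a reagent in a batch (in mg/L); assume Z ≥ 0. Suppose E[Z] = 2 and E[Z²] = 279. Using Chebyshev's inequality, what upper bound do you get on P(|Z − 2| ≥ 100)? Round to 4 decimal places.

0.0275

Var(Z) = E[Z²] − (E[Z])² = 279 − 4 = 275.
Chebyshev's inequality: P(|Z − μ| ≥ t) ≤ Var(Z)/t² = 275/10000 = 0.0275.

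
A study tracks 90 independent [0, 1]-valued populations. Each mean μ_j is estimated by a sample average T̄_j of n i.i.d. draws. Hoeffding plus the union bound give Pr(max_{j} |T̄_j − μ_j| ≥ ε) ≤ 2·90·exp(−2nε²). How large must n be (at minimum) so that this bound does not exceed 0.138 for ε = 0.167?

Need 2·90·exp(−2nε²) ≤ 0.138, i.e. exp(−2nε²) ≤ 0.138/180.
So 2nε² ≥ ln(180/0.138) = 7.173458.
Hence n ≥ 7.173458/(2·0.167²) = 128.607.
The smallest integer n is 129.

129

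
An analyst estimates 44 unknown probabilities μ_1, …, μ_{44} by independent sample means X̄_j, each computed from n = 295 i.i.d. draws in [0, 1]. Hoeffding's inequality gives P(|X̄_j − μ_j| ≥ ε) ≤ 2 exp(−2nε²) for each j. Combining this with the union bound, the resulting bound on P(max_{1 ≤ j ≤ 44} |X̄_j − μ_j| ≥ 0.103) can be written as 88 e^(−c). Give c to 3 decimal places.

6.259

Union bound over the 44 events: P(max_{1 ≤ j ≤ 44} |X̄_j − μ_j| ≥ 0.103) ≤ 44·2·exp(−2nε²) = 88 exp(−2·295·0.103²).
So c = 2·295·0.103² = 6.2593.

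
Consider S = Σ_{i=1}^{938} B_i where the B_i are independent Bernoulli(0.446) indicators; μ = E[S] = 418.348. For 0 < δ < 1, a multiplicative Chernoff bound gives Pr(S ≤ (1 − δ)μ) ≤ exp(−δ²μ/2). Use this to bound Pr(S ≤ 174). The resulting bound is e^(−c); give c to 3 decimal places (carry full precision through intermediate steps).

71.359

Write 174 = (1 − δ)μ, so δ = 1 − 174/418.348 = 0.5840783…
Then the exponent is δ²μ/2 = (μ − 174)²/(2μ) = 71.359186.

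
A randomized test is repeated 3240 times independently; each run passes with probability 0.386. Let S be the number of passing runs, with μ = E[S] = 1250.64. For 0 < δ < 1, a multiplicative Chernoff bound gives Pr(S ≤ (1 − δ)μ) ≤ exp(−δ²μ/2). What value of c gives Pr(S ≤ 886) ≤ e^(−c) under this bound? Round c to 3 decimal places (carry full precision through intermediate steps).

53.158

Write 886 = (1 − δ)μ, so δ = 1 − 886/1250.64 = 0.2915627…
Then the exponent is δ²μ/2 = (μ − 886)²/(2μ) = 53.157715.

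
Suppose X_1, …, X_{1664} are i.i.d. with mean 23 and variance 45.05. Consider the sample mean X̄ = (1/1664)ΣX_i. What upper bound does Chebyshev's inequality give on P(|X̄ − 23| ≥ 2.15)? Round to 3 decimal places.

Var(X̄) = Var(X_i)/n = 45.05/1664 = 0.027073.
Chebyshev: P(|X̄ − 23| ≥ 2.15) ≤ Var(X̄)/(2.15)² = 45.05/(1664·2.15²) = 0.0059.

0.006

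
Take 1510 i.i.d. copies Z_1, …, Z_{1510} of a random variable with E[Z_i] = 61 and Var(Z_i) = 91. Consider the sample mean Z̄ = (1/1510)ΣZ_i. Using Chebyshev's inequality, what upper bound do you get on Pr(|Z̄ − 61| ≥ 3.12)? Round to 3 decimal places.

Var(Z̄) = Var(Z_i)/n = 91/1510 = 0.060265.
Chebyshev: Pr(|Z̄ − 61| ≥ 3.12) ≤ Var(Z̄)/(3.12)² = 91/(1510·3.12²) = 0.0062.

0.006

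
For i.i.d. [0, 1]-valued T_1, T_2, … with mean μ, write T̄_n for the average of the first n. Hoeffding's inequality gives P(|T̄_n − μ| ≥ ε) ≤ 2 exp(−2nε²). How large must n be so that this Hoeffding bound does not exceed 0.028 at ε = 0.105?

194

Require 2·exp(−2nε²) ≤ 0.028, i.e. 2nε² ≥ ln(2/0.028) = 4.268698.
So n ≥ 4.268698 / (2·0.105²) = 193.592.
The smallest integer n is 194.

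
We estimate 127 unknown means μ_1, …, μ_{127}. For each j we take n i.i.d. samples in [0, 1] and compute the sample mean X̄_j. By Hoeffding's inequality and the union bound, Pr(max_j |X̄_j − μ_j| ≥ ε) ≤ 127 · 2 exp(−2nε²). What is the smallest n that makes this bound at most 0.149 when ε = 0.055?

1230

Need 2·127·exp(−2nε²) ≤ 0.149, i.e. exp(−2nε²) ≤ 0.149/254.
So 2nε² ≥ ln(254/0.149) = 7.441143.
Hence n ≥ 7.441143/(2·0.055²) = 1229.941.
The smallest integer n is 1230.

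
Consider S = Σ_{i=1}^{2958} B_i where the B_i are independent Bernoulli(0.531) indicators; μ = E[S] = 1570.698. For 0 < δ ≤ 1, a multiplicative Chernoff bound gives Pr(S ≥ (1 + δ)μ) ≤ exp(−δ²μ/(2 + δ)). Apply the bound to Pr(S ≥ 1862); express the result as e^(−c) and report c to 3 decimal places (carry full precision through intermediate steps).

Write 1862 = (1 + δ)μ, so δ = 1862/1570.698 − 1 = 0.1854602…
Then the exponent is δ²μ/(2 + δ) = (1862 − μ)² / (μ·(2 + δ)) = 24.720163.

24.720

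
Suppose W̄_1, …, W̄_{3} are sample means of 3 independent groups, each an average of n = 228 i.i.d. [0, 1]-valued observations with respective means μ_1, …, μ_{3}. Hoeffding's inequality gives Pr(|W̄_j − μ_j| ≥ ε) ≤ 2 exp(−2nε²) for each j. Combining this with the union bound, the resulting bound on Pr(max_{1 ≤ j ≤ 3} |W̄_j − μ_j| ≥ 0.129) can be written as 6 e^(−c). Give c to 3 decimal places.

Union bound over the 3 events: Pr(max_{1 ≤ j ≤ 3} |W̄_j − μ_j| ≥ 0.129) ≤ 3·2·exp(−2nε²) = 6 exp(−2·228·0.129²).
So c = 2·228·0.129² = 7.5883.

7.588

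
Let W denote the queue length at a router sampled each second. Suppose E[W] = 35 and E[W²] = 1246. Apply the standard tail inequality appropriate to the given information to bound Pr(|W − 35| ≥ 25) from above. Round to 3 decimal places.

0.034

The first two moments determine the variance, so Chebyshev's inequality is the sharpest standard bound available.
Var(W) = E[W²] − (E[W])² = 1246 − 1225 = 21.
Chebyshev's inequality: Pr(|W − μ| ≥ t) ≤ Var(W)/t² = 21/625 = 0.0336.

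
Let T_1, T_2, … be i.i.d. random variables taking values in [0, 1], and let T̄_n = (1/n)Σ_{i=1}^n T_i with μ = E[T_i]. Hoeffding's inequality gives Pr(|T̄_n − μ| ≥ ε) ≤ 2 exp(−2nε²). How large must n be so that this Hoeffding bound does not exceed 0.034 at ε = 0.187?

Require 2·exp(−2nε²) ≤ 0.034, i.e. 2nε² ≥ ln(2/0.034) = 4.074542.
So n ≥ 4.074542 / (2·0.187²) = 58.259.
The smallest integer n is 59.

59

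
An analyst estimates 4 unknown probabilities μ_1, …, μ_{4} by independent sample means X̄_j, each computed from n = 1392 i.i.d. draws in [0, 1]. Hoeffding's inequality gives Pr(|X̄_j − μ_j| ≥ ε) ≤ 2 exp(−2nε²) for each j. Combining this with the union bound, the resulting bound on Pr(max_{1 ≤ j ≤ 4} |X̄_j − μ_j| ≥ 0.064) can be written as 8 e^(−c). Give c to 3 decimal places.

Union bound over the 4 events: Pr(max_{1 ≤ j ≤ 4} |X̄_j − μ_j| ≥ 0.064) ≤ 4·2·exp(−2nε²) = 8 exp(−2·1392·0.064²).
So c = 2·1392·0.064² = 11.4033.

11.403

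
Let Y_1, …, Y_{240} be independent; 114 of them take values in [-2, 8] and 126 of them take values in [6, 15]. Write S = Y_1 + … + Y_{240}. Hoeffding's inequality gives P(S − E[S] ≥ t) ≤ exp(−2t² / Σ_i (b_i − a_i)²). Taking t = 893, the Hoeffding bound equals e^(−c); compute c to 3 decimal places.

Σ(b_i − a_i)² = 114·10² + 126·9² = 21606.
c = 2t² / 21606 = 2·893² / 21606 = 73.8174.

73.817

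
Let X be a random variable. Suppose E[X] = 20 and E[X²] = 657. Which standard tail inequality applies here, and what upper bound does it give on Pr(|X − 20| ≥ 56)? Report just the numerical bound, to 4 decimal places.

The first two moments determine the variance, so Chebyshev's inequality is the sharpest standard bound available.
Var(X) = E[X²] − (E[X])² = 657 − 400 = 257.
Chebyshev's inequality: Pr(|X − μ| ≥ t) ≤ Var(X)/t² = 257/3136 = 0.0820.

0.0820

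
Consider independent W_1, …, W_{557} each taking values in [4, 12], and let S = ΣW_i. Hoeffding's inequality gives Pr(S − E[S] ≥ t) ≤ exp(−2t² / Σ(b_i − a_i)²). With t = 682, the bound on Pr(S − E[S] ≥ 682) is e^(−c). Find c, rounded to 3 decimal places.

26.095

Σ(b_i − a_i)² = 557·(8)² = 35648.
c = 2t²/35648 = 2·682²/35648 = 26.0954.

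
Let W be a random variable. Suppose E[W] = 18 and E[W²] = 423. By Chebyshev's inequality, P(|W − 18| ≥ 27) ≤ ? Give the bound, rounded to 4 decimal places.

Var(W) = E[W²] − (E[W])² = 423 − 324 = 99.
Chebyshev's inequality: P(|W − μ| ≥ t) ≤ Var(W)/t² = 99/729 = 0.1358.

0.1358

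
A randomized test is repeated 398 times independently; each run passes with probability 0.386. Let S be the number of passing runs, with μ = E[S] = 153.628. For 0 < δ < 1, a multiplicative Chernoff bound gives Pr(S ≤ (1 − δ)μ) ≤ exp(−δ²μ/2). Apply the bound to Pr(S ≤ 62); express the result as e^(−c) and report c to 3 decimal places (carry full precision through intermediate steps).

27.325

Write 62 = (1 − δ)μ, so δ = 1 − 62/153.628 = 0.5964277…
Then the exponent is δ²μ/2 = (μ − 62)²/(2μ) = 27.324740.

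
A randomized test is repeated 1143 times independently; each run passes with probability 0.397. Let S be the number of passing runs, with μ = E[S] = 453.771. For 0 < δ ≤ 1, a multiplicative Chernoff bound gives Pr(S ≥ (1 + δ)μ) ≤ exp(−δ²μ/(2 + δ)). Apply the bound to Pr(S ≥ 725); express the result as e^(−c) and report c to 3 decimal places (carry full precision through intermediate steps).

Write 725 = (1 + δ)μ, so δ = 725/453.771 − 1 = 0.5977222…
Then the exponent is δ²μ/(2 + δ) = (725 − μ)² / (μ·(2 + δ)) = 62.408365.

62.408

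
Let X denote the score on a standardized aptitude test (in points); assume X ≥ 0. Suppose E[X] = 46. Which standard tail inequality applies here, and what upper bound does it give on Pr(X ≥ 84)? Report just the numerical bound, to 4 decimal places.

0.5476

Only the mean of a non-negative variable is known, so Markov's inequality is the applicable tail bound.
Markov's inequality: for a non-negative random variable, Pr(X ≥ a) ≤ E[X]/a.
Here E[X] = 46 and a = 84, so the bound is 46/84 = 0.5476.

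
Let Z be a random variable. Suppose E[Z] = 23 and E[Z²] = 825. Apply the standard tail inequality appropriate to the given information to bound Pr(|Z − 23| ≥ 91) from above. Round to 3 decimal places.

0.036

The first two moments determine the variance, so Chebyshev's inequality is the sharpest standard bound available.
Var(Z) = E[Z²] − (E[Z])² = 825 − 529 = 296.
Chebyshev's inequality: Pr(|Z − μ| ≥ t) ≤ Var(Z)/t² = 296/8281 = 0.0357.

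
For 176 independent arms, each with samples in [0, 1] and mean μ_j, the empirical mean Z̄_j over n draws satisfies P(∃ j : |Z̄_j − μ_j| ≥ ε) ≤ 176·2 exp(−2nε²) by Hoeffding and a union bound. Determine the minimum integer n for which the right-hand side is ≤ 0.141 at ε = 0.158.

157

Need 2·176·exp(−2nε²) ≤ 0.141, i.e. exp(−2nε²) ≤ 0.141/352.
So 2nε² ≥ ln(352/0.141) = 7.822627.
Hence n ≥ 7.822627/(2·0.158²) = 156.678.
The smallest integer n is 157.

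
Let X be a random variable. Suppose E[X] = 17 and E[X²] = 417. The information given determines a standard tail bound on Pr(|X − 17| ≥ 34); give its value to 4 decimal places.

0.1107

The first two moments determine the variance, so Chebyshev's inequality is the sharpest standard bound available.
Var(X) = E[X²] − (E[X])² = 417 − 289 = 128.
Chebyshev's inequality: Pr(|X − μ| ≥ t) ≤ Var(X)/t² = 128/1156 = 0.1107.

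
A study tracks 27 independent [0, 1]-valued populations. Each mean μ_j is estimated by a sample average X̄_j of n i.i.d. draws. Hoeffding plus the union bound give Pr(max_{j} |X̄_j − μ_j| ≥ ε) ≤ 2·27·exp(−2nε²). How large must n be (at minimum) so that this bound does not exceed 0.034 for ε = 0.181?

113

Need 2·27·exp(−2nε²) ≤ 0.034, i.e. exp(−2nε²) ≤ 0.034/54.
So 2nε² ≥ ln(54/0.034) = 7.370379.
Hence n ≥ 7.370379/(2·0.181²) = 112.487.
The smallest integer n is 113.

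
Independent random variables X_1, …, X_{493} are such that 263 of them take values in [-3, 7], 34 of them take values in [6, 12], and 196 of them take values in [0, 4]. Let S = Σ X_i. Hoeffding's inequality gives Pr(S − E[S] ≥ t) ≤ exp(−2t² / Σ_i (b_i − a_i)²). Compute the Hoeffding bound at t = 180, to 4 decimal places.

0.1208

Σ(b_i − a_i)² = 263·10² + 34·6² + 196·4² = 30660.
Exponent = 2·180² / 30660 = 2.11350.
Bound = exp(−2.11350) = 0.12081.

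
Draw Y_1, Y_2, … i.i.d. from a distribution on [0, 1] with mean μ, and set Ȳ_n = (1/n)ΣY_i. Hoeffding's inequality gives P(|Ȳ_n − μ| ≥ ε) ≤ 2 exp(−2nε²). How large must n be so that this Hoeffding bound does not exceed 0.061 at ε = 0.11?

Require 2·exp(−2nε²) ≤ 0.061, i.e. 2nε² ≥ ln(2/0.061) = 3.490029.
So n ≥ 3.490029 / (2·0.11²) = 144.216.
The smallest integer n is 145.

145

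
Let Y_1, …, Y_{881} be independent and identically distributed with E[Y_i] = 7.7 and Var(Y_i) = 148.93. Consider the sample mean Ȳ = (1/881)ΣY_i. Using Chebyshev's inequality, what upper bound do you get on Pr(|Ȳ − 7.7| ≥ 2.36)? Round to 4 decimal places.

Var(Ȳ) = Var(Y_i)/n = 148.93/881 = 0.16905.
Chebyshev: Pr(|Ȳ − 7.7| ≥ 2.36) ≤ Var(Ȳ)/(2.36)² = 148.93/(881·2.36²) = 0.0304.

0.0304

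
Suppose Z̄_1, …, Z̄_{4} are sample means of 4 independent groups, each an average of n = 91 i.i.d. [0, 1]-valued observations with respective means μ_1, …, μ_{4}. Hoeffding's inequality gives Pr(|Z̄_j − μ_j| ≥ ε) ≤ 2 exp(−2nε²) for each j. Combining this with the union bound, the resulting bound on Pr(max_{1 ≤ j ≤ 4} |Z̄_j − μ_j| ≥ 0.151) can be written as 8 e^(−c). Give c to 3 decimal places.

4.150

Union bound over the 4 events: Pr(max_{1 ≤ j ≤ 4} |Z̄_j − μ_j| ≥ 0.151) ≤ 4·2·exp(−2nε²) = 8 exp(−2·91·0.151²).
So c = 2·91·0.151² = 4.1498.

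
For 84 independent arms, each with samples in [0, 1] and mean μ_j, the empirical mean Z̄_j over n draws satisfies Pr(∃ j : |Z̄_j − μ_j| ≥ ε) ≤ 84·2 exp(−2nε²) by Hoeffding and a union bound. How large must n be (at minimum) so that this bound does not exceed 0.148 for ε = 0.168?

125

Need 2·84·exp(−2nε²) ≤ 0.148, i.e. exp(−2nε²) ≤ 0.148/168.
So 2nε² ≥ ln(168/0.148) = 7.034507.
Hence n ≥ 7.034507/(2·0.168²) = 124.619.
The smallest integer n is 125.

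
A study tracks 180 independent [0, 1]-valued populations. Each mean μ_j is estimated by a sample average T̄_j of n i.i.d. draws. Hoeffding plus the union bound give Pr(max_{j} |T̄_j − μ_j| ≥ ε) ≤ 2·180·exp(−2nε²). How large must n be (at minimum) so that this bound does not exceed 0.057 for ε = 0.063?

Need 2·180·exp(−2nε²) ≤ 0.057, i.e. exp(−2nε²) ≤ 0.057/360.
So 2nε² ≥ ln(360/0.057) = 8.750808.
Hence n ≥ 8.750808/(2·0.063²) = 1102.395.
The smallest integer n is 1103.

1103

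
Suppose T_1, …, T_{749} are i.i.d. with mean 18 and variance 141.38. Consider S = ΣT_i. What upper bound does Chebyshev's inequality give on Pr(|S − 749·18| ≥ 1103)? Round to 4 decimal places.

0.0870

Var(S) = n·Var(T_i) = 749·141.38 = 105893.62.
Chebyshev: Pr(|S − 749·18| ≥ 1103) ≤ Var(S)/1103² = 105893.62/1216609 = 0.0870.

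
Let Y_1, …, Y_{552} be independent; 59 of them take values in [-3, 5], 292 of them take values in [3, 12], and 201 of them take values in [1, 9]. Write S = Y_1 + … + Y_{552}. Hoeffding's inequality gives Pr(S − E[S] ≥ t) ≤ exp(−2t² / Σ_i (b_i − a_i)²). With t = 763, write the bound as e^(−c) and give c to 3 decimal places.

Σ(b_i − a_i)² = 59·8² + 292·9² + 201·8² = 40292.
c = 2t² / 40292 = 2·763² / 40292 = 28.8975.

28.897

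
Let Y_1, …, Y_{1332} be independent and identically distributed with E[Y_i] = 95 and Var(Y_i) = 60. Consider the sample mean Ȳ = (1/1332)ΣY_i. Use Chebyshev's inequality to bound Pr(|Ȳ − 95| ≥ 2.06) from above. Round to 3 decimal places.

Var(Ȳ) = Var(Y_i)/n = 60/1332 = 0.045045.
Chebyshev: Pr(|Ȳ − 95| ≥ 2.06) ≤ Var(Ȳ)/(2.06)² = 60/(1332·2.06²) = 0.0106.

0.011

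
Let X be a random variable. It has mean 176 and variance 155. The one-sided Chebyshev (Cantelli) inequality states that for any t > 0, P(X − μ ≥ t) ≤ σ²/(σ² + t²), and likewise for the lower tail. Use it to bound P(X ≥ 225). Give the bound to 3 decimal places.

Here σ² = 155 and t = 49, so σ² + t² = 2556.
Cantelli's bound: 155/2556 = 0.0606.

0.061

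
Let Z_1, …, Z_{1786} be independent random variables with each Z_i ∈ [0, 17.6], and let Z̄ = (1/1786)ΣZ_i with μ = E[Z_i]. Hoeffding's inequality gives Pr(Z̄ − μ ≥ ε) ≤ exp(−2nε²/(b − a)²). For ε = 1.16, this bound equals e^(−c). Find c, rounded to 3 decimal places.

c = 2nε²/(b − a)² = 2·1786·1.16² / 17.6² = 15.5168.

15.517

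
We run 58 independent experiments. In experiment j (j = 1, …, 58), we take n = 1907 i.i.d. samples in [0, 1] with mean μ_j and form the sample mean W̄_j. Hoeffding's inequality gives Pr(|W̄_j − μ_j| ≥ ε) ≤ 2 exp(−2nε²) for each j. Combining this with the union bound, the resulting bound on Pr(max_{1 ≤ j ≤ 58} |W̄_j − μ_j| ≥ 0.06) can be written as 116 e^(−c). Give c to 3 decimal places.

Union bound over the 58 events: Pr(max_{1 ≤ j ≤ 58} |W̄_j − μ_j| ≥ 0.06) ≤ 58·2·exp(−2nε²) = 116 exp(−2·1907·0.06²).
So c = 2·1907·0.06² = 13.7304.

13.730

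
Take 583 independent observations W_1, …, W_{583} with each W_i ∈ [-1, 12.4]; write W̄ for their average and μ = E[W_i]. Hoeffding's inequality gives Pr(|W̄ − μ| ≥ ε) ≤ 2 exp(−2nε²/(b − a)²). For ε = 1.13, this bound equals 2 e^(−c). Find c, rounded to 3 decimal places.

8.292

c = 2nε²/(b − a)² = 2·583·1.13² / 13.4² = 8.2917.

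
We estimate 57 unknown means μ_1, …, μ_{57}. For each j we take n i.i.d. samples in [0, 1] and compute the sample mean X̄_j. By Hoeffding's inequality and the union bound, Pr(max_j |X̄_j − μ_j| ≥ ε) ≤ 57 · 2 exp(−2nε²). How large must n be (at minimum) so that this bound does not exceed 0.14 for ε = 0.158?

Need 2·57·exp(−2nε²) ≤ 0.14, i.e. exp(−2nε²) ≤ 0.14/114.
So 2nε² ≥ ln(114/0.14) = 6.702311.
Hence n ≥ 6.702311/(2·0.158²) = 134.240.
The smallest integer n is 135.

135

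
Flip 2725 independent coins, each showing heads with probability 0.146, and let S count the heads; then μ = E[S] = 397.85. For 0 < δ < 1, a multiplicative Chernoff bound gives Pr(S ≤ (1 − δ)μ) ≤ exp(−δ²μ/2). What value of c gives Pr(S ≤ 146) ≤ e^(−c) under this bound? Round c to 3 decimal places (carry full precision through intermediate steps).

79.714

Write 146 = (1 − δ)μ, so δ = 1 − 146/397.85 = 0.6330275…
Then the exponent is δ²μ/2 = (μ − 146)²/(2μ) = 79.713991.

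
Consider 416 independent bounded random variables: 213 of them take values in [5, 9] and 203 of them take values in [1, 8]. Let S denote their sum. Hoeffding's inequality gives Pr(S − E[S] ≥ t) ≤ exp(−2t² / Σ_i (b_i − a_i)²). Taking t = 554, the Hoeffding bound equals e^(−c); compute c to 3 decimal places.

Σ(b_i − a_i)² = 213·4² + 203·7² = 13355.
c = 2t² / 13355 = 2·554² / 13355 = 45.9627.

45.963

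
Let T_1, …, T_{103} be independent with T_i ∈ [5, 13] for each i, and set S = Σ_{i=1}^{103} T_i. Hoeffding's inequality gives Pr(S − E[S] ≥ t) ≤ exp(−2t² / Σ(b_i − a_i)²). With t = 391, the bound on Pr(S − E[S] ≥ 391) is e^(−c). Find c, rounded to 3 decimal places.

46.384

Σ(b_i − a_i)² = 103·(8)² = 6592.
c = 2t²/6592 = 2·391²/6592 = 46.3838.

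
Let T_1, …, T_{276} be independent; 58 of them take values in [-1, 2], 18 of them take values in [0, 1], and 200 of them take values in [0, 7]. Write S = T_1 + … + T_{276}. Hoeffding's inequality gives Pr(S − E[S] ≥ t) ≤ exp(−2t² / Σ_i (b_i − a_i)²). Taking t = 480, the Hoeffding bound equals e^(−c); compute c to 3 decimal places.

Σ(b_i − a_i)² = 58·3² + 18·1² + 200·7² = 10340.
c = 2t² / 10340 = 2·480² / 10340 = 44.5648.

44.565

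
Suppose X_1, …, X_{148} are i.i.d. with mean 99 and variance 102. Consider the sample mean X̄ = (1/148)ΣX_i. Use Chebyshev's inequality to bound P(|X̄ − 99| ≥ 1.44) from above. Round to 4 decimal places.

0.3324

Var(X̄) = Var(X_i)/n = 102/148 = 0.68919.
Chebyshev: P(|X̄ − 99| ≥ 1.44) ≤ Var(X̄)/(1.44)² = 102/(148·1.44²) = 0.3324.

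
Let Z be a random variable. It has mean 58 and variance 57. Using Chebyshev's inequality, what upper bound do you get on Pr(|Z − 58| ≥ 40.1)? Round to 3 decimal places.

Chebyshev: Pr(|Z − μ| ≥ t) ≤ Var(Z)/t².
Bound = 57 / 1608.01 = 0.0354.

0.035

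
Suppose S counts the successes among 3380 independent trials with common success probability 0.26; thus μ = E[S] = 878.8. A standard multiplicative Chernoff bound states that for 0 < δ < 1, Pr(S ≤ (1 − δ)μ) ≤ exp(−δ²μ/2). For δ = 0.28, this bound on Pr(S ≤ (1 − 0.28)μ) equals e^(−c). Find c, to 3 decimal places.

c = δ²μ/2 = 0.28²·878.8/2 = 34.4490.

34.449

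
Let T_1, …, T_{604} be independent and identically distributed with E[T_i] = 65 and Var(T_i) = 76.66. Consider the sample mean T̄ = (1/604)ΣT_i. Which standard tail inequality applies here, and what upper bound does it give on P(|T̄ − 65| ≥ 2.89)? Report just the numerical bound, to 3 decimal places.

0.015

With mean and variance of each term known, Chebyshev's inequality bounds the deviation of the sum (or sample mean).
Var(T̄) = Var(T_i)/n = 76.66/604 = 0.12692.
Chebyshev: P(|T̄ − 65| ≥ 2.89) ≤ Var(T̄)/(2.89)² = 76.66/(604·2.89²) = 0.0152.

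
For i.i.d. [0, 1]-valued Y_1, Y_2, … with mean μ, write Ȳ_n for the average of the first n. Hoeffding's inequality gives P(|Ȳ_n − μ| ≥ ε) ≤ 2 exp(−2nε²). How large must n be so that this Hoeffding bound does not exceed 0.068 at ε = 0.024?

2936

Require 2·exp(−2nε²) ≤ 0.068, i.e. 2nε² ≥ ln(2/0.068) = 3.381395.
So n ≥ 3.381395 / (2·0.024²) = 2935.239.
The smallest integer n is 2936.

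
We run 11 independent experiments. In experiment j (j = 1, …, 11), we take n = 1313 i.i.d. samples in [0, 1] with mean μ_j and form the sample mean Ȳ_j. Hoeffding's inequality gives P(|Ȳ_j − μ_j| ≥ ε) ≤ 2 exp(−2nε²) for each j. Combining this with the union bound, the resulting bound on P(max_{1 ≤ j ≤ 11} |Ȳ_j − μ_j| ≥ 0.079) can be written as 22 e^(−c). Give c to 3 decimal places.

Union bound over the 11 events: P(max_{1 ≤ j ≤ 11} |Ȳ_j − μ_j| ≥ 0.079) ≤ 11·2·exp(−2nε²) = 22 exp(−2·1313·0.079²).
So c = 2·1313·0.079² = 16.3889.

16.389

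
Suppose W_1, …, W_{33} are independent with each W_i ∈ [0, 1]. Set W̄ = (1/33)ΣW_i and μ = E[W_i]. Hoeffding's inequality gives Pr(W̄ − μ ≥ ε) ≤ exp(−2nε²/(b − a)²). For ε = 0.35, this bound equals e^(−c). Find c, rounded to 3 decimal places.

8.085

c = 2nε²/(b − a)² = 2·33·0.35² / 1² = 8.0850.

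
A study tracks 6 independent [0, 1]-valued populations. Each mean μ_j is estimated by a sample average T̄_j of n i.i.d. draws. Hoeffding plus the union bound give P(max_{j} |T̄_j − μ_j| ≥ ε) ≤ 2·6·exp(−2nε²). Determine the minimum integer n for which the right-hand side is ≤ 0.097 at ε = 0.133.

137

Need 2·6·exp(−2nε²) ≤ 0.097, i.e. exp(−2nε²) ≤ 0.097/12.
So 2nε² ≥ ln(12/0.097) = 4.817951.
Hence n ≥ 4.817951/(2·0.133²) = 136.185.
The smallest integer n is 137.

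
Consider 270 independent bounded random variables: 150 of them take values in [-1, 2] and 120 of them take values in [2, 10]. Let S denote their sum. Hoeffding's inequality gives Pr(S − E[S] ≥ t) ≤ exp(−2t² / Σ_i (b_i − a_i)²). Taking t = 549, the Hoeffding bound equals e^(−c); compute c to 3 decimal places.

Σ(b_i − a_i)² = 150·3² + 120·8² = 9030.
c = 2t² / 9030 = 2·549² / 9030 = 66.7555.

66.755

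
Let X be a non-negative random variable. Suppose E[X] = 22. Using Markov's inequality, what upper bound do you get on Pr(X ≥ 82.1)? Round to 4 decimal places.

Markov's inequality: for a non-negative random variable, Pr(X ≥ a) ≤ E[X]/a.
Here E[X] = 22 and a = 82.1, so the bound is 22/82.1 = 0.2680.

0.2680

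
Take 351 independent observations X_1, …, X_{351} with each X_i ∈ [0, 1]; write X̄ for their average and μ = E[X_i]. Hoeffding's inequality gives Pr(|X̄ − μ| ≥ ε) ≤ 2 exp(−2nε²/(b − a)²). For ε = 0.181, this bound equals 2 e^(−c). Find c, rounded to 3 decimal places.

22.998

c = 2nε²/(b − a)² = 2·351·0.181² / 1² = 22.9982.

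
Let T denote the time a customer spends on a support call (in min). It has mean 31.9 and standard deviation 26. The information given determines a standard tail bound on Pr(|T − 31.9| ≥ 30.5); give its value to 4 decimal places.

0.7267

Mean and variance are known, so Chebyshev's inequality applies.
Chebyshev: Pr(|T − μ| ≥ t) ≤ Var(T)/t².
Var(T) = σ² = 26² = 676.
Bound = 676 / 930.25 = 0.7267.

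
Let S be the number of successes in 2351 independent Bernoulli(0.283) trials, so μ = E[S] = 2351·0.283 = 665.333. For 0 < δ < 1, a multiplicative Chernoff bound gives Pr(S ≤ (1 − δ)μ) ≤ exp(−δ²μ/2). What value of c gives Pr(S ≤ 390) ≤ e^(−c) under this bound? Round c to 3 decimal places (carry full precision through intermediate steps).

Write 390 = (1 − δ)μ, so δ = 1 − 390/665.333 = 0.4138274…
Then the exponent is δ²μ/2 = (μ − 390)²/(2μ) = 56.970164.

56.970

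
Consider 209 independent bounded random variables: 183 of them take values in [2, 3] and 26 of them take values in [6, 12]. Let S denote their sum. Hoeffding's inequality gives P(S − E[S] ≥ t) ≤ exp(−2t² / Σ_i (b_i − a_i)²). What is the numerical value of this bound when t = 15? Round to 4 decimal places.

0.6689

Σ(b_i − a_i)² = 183·1² + 26·6² = 1119.
Exponent = 2·15² / 1119 = 0.40214.
Bound = exp(−0.40214) = 0.66888.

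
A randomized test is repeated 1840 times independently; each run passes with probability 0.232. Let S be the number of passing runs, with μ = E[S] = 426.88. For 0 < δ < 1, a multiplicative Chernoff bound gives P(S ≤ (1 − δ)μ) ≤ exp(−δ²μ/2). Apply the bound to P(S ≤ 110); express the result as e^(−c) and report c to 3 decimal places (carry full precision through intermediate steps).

117.613

Write 110 = (1 − δ)μ, so δ = 1 − 110/426.88 = 0.7423163…
Then the exponent is δ²μ/2 = (μ − 110)²/(2μ) = 117.612601.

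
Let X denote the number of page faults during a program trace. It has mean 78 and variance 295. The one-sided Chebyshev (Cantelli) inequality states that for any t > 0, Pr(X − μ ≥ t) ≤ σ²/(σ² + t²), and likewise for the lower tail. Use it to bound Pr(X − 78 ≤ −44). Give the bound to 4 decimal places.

Here σ² = 295 and t = 44, so σ² + t² = 2231.
Cantelli's bound: 295/2231 = 0.1322.

0.1322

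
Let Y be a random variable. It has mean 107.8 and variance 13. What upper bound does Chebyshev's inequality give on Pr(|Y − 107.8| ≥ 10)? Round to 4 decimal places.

0.1300

Chebyshev: Pr(|Y − μ| ≥ t) ≤ Var(Y)/t².
Bound = 13 / 100 = 0.1300.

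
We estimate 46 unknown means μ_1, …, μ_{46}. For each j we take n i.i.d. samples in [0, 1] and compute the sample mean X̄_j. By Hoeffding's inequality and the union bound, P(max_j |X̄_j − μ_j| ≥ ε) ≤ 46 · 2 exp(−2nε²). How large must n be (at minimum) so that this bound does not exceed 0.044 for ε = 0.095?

Need 2·46·exp(−2nε²) ≤ 0.044, i.e. exp(−2nε²) ≤ 0.044/92.
So 2nε² ≥ ln(92/0.044) = 7.645354.
Hence n ≥ 7.645354/(2·0.095²) = 423.565.
The smallest integer n is 424.

424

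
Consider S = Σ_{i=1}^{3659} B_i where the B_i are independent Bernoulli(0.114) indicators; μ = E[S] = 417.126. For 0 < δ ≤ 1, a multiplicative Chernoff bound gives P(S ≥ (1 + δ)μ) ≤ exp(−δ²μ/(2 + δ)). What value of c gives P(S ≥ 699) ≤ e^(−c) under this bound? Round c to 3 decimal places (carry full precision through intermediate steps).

71.186

Write 699 = (1 + δ)μ, so δ = 699/417.126 − 1 = 0.6757527…
Then the exponent is δ²μ/(2 + δ) = (699 − μ)² / (μ·(2 + δ)) = 71.186364.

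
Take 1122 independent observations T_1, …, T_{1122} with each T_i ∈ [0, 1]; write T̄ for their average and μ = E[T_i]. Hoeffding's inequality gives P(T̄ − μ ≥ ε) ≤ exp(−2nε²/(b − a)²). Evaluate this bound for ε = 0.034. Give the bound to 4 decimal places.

Exponent: 2nε²/(b − a)² = 2·1122·0.034² / 1² = 2.59406.
Bound = exp(−2.59406) = 0.07472.

0.0747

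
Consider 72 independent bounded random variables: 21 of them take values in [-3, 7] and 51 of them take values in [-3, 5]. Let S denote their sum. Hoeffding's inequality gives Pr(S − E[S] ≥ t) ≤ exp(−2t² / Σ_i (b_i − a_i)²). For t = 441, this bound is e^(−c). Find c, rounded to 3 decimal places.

Σ(b_i − a_i)² = 21·10² + 51·8² = 5364.
c = 2t² / 5364 = 2·441² / 5364 = 72.5134.

72.513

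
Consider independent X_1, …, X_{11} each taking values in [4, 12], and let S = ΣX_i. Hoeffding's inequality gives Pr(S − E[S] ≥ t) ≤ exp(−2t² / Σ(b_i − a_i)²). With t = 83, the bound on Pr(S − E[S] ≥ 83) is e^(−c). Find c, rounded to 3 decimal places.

Σ(b_i − a_i)² = 11·(8)² = 704.
c = 2t²/704 = 2·83²/704 = 19.5710.

19.571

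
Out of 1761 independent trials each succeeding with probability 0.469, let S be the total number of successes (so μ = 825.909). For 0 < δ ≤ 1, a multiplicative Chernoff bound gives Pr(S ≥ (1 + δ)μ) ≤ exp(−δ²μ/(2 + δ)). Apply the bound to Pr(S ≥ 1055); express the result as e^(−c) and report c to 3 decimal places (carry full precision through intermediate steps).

27.903

Write 1055 = (1 + δ)μ, so δ = 1055/825.909 − 1 = 0.2773804…
Then the exponent is δ²μ/(2 + δ) = (1055 − μ)² / (μ·(2 + δ)) = 27.902831.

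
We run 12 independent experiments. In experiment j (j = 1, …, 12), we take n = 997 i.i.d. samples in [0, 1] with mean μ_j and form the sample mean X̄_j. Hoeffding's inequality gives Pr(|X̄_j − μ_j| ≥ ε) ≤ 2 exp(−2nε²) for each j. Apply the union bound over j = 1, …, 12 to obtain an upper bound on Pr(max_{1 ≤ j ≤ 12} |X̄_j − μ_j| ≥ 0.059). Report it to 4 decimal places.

0.0232

Per-experiment Hoeffding bound: 2·exp(−2·997·0.059²) = 2·exp(−6.94111) = 0.0019344.
Union bound over 12 events: 12·0.0019344 = 0.02321.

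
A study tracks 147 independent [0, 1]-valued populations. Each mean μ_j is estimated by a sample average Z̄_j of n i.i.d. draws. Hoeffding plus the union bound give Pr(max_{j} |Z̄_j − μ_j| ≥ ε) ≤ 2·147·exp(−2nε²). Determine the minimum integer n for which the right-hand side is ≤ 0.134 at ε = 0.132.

221

Need 2·147·exp(−2nε²) ≤ 0.134, i.e. exp(−2nε²) ≤ 0.134/294.
So 2nε² ≥ ln(294/0.134) = 7.693495.
Hence n ≥ 7.693495/(2·0.132²) = 220.773.
The smallest integer n is 221.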